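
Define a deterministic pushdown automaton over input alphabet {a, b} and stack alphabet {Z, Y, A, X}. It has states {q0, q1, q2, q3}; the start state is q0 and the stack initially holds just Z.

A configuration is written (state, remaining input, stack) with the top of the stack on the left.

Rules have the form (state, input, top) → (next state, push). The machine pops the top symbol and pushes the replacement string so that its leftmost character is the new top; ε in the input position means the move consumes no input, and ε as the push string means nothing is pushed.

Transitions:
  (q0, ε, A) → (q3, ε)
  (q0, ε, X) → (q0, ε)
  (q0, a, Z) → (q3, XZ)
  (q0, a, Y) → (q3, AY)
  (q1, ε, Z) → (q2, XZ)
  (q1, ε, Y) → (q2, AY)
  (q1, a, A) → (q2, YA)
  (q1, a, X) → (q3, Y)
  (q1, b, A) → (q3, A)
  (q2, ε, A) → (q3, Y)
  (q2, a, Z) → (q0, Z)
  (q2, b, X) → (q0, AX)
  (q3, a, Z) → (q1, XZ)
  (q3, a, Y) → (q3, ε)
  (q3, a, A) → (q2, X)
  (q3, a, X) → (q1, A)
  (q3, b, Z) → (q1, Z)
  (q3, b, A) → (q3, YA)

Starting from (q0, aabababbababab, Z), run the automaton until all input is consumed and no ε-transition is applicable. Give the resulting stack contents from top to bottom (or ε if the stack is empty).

(q0, aabababbababab, Z)
  read a, top Z: go to q3, push XZ → (q3, abababbababab, XZ)
  read a, top X: go to q1, push A → (q1, bababbababab, AZ)
  read b, top A: go to q3, push A → (q3, ababbababab, AZ)
  read a, top A: go to q2, push X → (q2, babbababab, XZ)
  read b, top X: go to q0, push AX → (q0, abbababab, AXZ)
  ε-move, top A: go to q3, push ε → (q3, abbababab, XZ)
  read a, top X: go to q1, push A → (q1, bbababab, AZ)
  read b, top A: go to q3, push A → (q3, bababab, AZ)
  read b, top A: go to q3, push YA → (q3, ababab, YAZ)
  read a, top Y: go to q3, push ε → (q3, babab, AZ)
  read b, top A: go to q3, push YA → (q3, abab, YAZ)
  read a, top Y: go to q3, push ε → (q3, bab, AZ)
  read b, top A: go to q3, push YA → (q3, ab, YAZ)
  read a, top Y: go to q3, push ε → (q3, b, AZ)
  read b, top A: go to q3, push YA → (q3, ε, YAZ)
All input consumed in state q3 with stack YAZ.

YAZ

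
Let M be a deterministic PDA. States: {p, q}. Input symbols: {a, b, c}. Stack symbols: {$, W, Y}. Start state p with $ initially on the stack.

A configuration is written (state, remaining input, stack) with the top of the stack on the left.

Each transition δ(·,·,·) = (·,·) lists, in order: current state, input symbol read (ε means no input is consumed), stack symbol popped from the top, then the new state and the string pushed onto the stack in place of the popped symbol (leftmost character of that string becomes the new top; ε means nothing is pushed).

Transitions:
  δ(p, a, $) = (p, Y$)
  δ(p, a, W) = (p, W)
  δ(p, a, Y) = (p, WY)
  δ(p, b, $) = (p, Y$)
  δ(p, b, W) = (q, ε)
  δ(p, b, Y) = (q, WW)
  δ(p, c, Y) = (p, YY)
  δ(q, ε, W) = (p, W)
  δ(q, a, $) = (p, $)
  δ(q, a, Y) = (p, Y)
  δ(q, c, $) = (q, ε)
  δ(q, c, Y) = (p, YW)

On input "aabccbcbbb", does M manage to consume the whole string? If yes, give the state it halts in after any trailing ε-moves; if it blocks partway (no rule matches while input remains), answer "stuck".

(p, aabccbcbbb, $) ⊢ (p, abccbcbbb, Y$) ⊢ (p, bccbcbbb, WY$) ⊢ (q, ccbcbbb, Y$) ⊢ (p, cbcbbb, YW$) ⊢ (p, bcbbb, YYW$) ⊢ (q, cbbb, WWYW$) ⊢ (p, cbbb, WWYW$)
No transition for (p, c, top W); M blocks with input cbbb remaining.

stuck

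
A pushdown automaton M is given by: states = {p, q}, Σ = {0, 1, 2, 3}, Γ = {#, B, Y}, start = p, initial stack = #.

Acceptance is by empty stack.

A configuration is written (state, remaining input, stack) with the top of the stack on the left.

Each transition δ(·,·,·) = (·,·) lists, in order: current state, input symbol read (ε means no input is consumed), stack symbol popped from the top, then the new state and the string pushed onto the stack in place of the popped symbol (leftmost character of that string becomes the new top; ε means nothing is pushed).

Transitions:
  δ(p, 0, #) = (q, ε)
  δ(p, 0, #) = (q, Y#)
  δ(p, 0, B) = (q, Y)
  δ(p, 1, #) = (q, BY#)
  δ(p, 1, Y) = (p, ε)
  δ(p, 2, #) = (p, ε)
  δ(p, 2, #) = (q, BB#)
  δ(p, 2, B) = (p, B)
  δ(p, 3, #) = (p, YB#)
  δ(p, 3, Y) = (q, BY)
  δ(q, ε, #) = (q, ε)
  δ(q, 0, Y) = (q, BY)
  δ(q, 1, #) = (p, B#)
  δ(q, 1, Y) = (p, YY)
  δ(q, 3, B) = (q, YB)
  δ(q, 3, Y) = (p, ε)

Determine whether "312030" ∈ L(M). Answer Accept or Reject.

Accept

One accepting computation: (p, 312030, #) ⊢ (p, 12030, YB#) ⊢ (p, 2030, B#) ⊢ (p, 030, B#) ⊢ (q, 30, Y#) ⊢ (p, 0, #) ⊢ (q, ε, ε)
All input consumed and the stack is empty.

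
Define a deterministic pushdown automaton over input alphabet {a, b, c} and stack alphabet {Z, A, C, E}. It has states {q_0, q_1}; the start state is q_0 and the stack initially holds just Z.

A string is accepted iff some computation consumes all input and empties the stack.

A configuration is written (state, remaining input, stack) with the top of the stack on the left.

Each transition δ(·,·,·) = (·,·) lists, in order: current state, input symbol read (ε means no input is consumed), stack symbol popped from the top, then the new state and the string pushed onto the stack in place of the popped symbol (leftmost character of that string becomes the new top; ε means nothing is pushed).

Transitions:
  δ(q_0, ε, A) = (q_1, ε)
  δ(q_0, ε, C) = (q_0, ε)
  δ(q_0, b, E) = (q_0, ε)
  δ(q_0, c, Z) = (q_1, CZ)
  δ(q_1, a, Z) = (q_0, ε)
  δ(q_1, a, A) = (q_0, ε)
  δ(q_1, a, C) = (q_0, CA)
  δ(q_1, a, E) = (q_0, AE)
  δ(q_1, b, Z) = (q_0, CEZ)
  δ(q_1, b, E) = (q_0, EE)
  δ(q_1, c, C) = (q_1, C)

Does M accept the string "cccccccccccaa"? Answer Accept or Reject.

(q_0, cccccccccccaa, Z)
  read c, top Z: go to q_1, push CZ → (q_1, ccccccccccaa, CZ)
  read c, top C: go to q_1, push C → (q_1, cccccccccaa, CZ)
  read c, top C: go to q_1, push C → (q_1, ccccccccaa, CZ)
  read c, top C: go to q_1, push C → (q_1, cccccccaa, CZ)
  read c, top C: go to q_1, push C → (q_1, ccccccaa, CZ)
  read c, top C: go to q_1, push C → (q_1, cccccaa, CZ)
  read c, top C: go to q_1, push C → (q_1, ccccaa, CZ)
  read c, top C: go to q_1, push C → (q_1, cccaa, CZ)
  read c, top C: go to q_1, push C → (q_1, ccaa, CZ)
  read c, top C: go to q_1, push C → (q_1, caa, CZ)
  read c, top C: go to q_1, push C → (q_1, aa, CZ)
  read a, top C: go to q_0, push CA → (q_0, a, CAZ)
  ε-move, top C: go to q_0, push ε → (q_0, a, AZ)
  ε-move, top A: go to q_1, push ε → (q_1, a, Z)
  read a, top Z: go to q_0, push ε → (q_0, ε, ε)
All input consumed and the stack is empty.

Accept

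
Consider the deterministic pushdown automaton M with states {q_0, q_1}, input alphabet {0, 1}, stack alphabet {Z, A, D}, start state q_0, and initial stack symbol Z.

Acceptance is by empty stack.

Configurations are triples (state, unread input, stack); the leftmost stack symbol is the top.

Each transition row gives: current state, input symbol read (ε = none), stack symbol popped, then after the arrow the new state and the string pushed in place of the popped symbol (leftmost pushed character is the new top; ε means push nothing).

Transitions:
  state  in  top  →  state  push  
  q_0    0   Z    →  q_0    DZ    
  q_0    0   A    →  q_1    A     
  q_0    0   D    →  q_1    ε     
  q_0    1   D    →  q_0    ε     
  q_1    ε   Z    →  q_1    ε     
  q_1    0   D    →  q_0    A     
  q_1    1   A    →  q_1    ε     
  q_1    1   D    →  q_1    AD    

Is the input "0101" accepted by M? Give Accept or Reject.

Reject

(q_0, 0101, Z)
  read 0, top Z: go to q_0, push DZ → (q_0, 101, DZ)
  read 1, top D: go to q_0, push ε → (q_0, 01, Z)
  read 0, top Z: go to q_0, push DZ → (q_0, 1, DZ)
  read 1, top D: go to q_0, push ε → (q_0, ε, Z)
All input consumed; stack is Z, not empty, and no further ε-move applies.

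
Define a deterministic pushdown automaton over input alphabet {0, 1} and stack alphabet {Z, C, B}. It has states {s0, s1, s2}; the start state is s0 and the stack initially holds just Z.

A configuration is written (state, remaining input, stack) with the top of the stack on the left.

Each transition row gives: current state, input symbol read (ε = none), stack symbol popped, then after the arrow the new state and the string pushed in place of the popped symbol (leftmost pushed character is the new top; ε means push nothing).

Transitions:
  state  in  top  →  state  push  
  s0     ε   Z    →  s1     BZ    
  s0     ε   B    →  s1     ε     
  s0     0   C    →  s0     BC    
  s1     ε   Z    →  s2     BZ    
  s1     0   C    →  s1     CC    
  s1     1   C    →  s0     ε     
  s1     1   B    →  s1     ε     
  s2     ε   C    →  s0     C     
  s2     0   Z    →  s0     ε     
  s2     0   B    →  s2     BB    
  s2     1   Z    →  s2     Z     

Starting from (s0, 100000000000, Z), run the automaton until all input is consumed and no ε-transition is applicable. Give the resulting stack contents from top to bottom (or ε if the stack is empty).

(s0, 100000000000, Z)
  ε-move, top Z: go to s1, push BZ → (s1, 100000000000, BZ)
  read 1, top B: go to s1, push ε → (s1, 00000000000, Z)
  ε-move, top Z: go to s2, push BZ → (s2, 00000000000, BZ)
  read 0, top B: go to s2, push BB → (s2, 0000000000, BBZ)
  read 0, top B: go to s2, push BB → (s2, 000000000, BBBZ)
  read 0, top B: go to s2, push BB → (s2, 00000000, BBBBZ)
  read 0, top B: go to s2, push BB → (s2, 0000000, BBBBBZ)
  read 0, top B: go to s2, push BB → (s2, 000000, BBBBBBZ)
  read 0, top B: go to s2, push BB → (s2, 00000, BBBBBBBZ)
  read 0, top B: go to s2, push BB → (s2, 0000, BBBBBBBBZ)
  read 0, top B: go to s2, push BB → (s2, 000, BBBBBBBBBZ)
  read 0, top B: go to s2, push BB → (s2, 00, BBBBBBBBBBZ)
  read 0, top B: go to s2, push BB → (s2, 0, BBBBBBBBBBBZ)
  read 0, top B: go to s2, push BB → (s2, ε, BBBBBBBBBBBBZ)
All input consumed in state s2 with stack BBBBBBBBBBBBZ.

BBBBBBBBBBBBZ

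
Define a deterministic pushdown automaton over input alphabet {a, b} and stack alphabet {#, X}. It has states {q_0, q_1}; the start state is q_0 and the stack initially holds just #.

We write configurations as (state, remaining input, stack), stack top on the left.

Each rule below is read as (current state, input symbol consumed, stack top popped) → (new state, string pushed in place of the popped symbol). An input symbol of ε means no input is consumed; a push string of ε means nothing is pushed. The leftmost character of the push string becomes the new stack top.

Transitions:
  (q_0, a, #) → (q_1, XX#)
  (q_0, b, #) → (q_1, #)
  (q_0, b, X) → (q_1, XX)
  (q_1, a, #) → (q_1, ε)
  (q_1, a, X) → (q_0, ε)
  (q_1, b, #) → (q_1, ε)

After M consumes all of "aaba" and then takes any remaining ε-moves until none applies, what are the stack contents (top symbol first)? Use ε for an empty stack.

(q_0, aaba, #) ⊢ (q_1, aba, XX#) ⊢ (q_0, ba, X#) ⊢ (q_1, a, XX#) ⊢ (q_0, ε, X#)
All input consumed in state q_0 with stack X#.

X#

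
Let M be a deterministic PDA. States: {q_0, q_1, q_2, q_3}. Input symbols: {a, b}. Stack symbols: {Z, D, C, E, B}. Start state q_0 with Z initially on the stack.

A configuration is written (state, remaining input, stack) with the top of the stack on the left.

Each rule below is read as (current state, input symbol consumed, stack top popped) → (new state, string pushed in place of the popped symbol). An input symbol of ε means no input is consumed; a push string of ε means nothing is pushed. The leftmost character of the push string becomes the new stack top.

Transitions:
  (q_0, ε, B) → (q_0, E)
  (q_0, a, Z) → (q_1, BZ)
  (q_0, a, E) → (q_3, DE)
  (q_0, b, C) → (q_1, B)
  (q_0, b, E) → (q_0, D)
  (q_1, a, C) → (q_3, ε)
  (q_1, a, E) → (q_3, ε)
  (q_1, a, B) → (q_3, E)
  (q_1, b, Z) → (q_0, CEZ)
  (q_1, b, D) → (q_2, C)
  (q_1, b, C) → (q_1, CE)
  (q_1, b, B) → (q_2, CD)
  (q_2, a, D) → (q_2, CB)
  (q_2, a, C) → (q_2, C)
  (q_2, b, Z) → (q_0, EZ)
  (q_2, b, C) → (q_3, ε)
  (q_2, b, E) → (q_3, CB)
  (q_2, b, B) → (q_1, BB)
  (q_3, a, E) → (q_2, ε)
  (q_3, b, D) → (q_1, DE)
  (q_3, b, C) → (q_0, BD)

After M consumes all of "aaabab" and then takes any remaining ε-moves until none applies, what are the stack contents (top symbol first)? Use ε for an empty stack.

(q_0, aaabab, Z)
  read a, top Z: go to q_1, push BZ → (q_1, aabab, BZ)
  read a, top B: go to q_3, push E → (q_3, abab, EZ)
  read a, top E: go to q_2, push ε → (q_2, bab, Z)
  read b, top Z: go to q_0, push EZ → (q_0, ab, EZ)
  read a, top E: go to q_3, push DE → (q_3, b, DEZ)
  read b, top D: go to q_1, push DE → (q_1, ε, DEEZ)
All input consumed in state q_1 with stack DEEZ.

DEEZ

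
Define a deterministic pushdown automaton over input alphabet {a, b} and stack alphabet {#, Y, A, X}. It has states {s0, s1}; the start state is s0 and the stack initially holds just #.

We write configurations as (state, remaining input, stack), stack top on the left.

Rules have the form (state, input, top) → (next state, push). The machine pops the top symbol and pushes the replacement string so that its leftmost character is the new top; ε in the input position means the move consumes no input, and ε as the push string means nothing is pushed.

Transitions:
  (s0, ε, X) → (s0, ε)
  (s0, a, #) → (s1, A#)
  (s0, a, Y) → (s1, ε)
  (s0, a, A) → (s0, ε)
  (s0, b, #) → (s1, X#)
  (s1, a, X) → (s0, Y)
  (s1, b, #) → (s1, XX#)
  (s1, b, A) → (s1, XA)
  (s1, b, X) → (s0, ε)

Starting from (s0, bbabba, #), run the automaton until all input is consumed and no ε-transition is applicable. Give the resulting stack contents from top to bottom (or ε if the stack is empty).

#

(s0, bbabba, #)
  read b, top #: go to s1, push X# → (s1, babba, X#)
  read b, top X: go to s0, push ε → (s0, abba, #)
  read a, top #: go to s1, push A# → (s1, bba, A#)
  read b, top A: go to s1, push XA → (s1, ba, XA#)
  read b, top X: go to s0, push ε → (s0, a, A#)
  read a, top A: go to s0, push ε → (s0, ε, #)
All input consumed in state s0 with stack #.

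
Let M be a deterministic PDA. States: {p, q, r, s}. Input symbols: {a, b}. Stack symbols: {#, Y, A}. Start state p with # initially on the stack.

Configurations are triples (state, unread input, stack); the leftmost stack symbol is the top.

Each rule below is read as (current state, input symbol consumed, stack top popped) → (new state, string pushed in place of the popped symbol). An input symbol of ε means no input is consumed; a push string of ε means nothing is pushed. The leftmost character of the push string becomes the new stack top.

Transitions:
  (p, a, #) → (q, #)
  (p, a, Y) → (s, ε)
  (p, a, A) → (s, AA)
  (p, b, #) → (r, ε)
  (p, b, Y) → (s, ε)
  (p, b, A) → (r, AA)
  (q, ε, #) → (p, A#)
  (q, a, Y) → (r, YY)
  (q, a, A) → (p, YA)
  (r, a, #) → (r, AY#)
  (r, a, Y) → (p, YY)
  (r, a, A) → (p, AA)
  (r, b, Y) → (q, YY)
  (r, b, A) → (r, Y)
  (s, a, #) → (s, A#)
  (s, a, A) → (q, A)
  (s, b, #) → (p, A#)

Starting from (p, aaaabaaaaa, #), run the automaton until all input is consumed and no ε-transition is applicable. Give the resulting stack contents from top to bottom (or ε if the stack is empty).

YAA#

(p, aaaabaaaaa, #)
  read a, top #: go to q, push # → (q, aaabaaaaa, #)
  ε-move, top #: go to p, push A# → (p, aaabaaaaa, A#)
  read a, top A: go to s, push AA → (s, aabaaaaa, AA#)
  read a, top A: go to q, push A → (q, abaaaaa, AA#)
  read a, top A: go to p, push YA → (p, baaaaa, YAA#)
  read b, top Y: go to s, push ε → (s, aaaaa, AA#)
  read a, top A: go to q, push A → (q, aaaa, AA#)
  read a, top A: go to p, push YA → (p, aaa, YAA#)
  read a, top Y: go to s, push ε → (s, aa, AA#)
  read a, top A: go to q, push A → (q, a, AA#)
  read a, top A: go to p, push YA → (p, ε, YAA#)
All input consumed in state p with stack YAA#.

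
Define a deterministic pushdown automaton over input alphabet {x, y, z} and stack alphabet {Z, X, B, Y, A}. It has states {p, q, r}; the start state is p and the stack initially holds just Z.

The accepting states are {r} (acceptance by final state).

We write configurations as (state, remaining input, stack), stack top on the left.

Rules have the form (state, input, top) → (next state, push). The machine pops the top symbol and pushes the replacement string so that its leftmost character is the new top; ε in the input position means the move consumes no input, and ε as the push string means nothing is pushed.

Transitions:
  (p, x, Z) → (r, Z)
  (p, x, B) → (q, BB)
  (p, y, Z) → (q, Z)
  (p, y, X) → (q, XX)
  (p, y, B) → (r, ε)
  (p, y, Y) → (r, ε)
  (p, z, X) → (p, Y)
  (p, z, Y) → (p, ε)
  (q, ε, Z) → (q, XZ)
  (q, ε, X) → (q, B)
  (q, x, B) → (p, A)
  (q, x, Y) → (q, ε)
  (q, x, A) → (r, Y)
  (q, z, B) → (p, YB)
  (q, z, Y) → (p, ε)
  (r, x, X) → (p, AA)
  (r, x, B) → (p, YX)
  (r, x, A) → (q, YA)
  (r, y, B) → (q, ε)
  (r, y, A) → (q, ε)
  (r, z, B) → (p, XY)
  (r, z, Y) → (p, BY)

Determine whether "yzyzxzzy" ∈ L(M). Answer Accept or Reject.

(p, yzyzxzzy, Z) ⊢ (q, zyzxzzy, Z) ⊢ (q, zyzxzzy, XZ) ⊢ (q, zyzxzzy, BZ) ⊢ (p, yzxzzy, YBZ) ⊢ (r, zxzzy, BZ) ⊢ (p, xzzy, XYZ)
No transition applies at (p, xzzy, XYZ); input not fully consumed.

Reject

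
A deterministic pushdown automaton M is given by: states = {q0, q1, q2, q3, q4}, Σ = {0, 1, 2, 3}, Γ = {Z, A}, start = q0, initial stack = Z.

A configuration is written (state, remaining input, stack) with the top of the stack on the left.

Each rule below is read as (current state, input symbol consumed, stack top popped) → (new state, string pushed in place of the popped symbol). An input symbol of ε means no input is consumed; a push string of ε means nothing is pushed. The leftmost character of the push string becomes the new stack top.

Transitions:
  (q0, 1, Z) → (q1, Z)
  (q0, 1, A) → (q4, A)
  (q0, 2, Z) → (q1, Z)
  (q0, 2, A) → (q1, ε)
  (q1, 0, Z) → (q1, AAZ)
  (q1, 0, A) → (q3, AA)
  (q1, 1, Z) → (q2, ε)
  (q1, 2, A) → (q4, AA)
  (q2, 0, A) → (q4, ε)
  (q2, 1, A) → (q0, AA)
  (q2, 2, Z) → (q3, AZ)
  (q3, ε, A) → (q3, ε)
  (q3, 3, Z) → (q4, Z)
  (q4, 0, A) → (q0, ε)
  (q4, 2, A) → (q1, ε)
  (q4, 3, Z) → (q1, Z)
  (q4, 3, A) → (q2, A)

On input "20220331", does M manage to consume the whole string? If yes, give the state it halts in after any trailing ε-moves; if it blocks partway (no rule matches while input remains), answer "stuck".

(q0, 20220331, Z)
  read 2, top Z: go to q1, push Z → (q1, 0220331, Z)
  read 0, top Z: go to q1, push AAZ → (q1, 220331, AAZ)
  read 2, top A: go to q4, push AA → (q4, 20331, AAAZ)
  read 2, top A: go to q1, push ε → (q1, 0331, AAZ)
  read 0, top A: go to q3, push AA → (q3, 331, AAAZ)
  ε-move, top A: go to q3, push ε → (q3, 331, AAZ)
  ε-move, top A: go to q3, push ε → (q3, 331, AZ)
  ε-move, top A: go to q3, push ε → (q3, 331, Z)
  read 3, top Z: go to q4, push Z → (q4, 31, Z)
  read 3, top Z: go to q1, push Z → (q1, 1, Z)
  read 1, top Z: go to q2, push ε → (q2, ε, ε)
All input consumed; M is in state q2.

q2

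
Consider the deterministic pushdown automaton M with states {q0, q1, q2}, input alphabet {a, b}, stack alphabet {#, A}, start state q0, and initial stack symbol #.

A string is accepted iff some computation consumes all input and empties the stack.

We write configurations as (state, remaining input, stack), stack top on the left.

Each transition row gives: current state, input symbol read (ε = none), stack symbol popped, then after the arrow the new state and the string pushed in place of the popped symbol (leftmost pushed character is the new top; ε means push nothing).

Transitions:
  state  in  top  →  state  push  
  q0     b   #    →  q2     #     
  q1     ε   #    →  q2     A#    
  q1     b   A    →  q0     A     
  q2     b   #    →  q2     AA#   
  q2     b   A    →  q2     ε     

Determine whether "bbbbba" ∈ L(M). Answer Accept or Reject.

Reject

(q0, bbbbba, #)
  read b, top #: go to q2, push # → (q2, bbbba, #)
  read b, top #: go to q2, push AA# → (q2, bbba, AA#)
  read b, top A: go to q2, push ε → (q2, bba, A#)
  read b, top A: go to q2, push ε → (q2, ba, #)
  read b, top #: go to q2, push AA# → (q2, a, AA#)
No transition applies at (q2, a, AA#); input not fully consumed.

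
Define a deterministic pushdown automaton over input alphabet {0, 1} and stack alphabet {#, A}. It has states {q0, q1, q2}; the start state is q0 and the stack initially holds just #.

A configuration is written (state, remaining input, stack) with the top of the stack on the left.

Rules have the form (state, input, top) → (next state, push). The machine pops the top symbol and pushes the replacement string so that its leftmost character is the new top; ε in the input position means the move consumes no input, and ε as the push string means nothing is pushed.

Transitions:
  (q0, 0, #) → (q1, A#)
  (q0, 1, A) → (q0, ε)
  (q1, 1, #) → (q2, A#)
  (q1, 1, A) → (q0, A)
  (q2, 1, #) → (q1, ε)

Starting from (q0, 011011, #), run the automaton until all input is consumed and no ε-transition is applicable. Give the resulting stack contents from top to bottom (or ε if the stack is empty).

(q0, 011011, #) ⊢ (q1, 11011, A#) ⊢ (q0, 1011, A#) ⊢ (q0, 011, #) ⊢ (q1, 11, A#) ⊢ (q0, 1, A#) ⊢ (q0, ε, #)
All input consumed in state q0 with stack #.

#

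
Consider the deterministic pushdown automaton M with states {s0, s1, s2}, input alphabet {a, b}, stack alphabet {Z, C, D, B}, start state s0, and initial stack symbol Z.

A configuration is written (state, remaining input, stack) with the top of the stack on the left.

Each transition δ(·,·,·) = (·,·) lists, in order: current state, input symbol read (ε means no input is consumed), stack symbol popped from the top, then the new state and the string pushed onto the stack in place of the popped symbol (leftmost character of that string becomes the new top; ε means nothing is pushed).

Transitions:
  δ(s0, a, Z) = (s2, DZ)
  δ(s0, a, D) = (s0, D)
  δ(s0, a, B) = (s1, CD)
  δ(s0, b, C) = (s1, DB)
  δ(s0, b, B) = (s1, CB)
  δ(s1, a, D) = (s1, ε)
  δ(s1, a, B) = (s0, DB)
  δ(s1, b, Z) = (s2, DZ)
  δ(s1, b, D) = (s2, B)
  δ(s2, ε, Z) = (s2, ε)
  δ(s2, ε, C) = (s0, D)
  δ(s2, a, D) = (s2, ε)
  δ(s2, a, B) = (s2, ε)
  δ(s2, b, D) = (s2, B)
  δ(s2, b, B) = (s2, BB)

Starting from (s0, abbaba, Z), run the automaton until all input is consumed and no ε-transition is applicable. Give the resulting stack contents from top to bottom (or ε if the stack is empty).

BZ

(s0, abbaba, Z)
  read a, top Z: go to s2, push DZ → (s2, bbaba, DZ)
  read b, top D: go to s2, push B → (s2, baba, BZ)
  read b, top B: go to s2, push BB → (s2, aba, BBZ)
  read a, top B: go to s2, push ε → (s2, ba, BZ)
  read b, top B: go to s2, push BB → (s2, a, BBZ)
  read a, top B: go to s2, push ε → (s2, ε, BZ)
All input consumed in state s2 with stack BZ.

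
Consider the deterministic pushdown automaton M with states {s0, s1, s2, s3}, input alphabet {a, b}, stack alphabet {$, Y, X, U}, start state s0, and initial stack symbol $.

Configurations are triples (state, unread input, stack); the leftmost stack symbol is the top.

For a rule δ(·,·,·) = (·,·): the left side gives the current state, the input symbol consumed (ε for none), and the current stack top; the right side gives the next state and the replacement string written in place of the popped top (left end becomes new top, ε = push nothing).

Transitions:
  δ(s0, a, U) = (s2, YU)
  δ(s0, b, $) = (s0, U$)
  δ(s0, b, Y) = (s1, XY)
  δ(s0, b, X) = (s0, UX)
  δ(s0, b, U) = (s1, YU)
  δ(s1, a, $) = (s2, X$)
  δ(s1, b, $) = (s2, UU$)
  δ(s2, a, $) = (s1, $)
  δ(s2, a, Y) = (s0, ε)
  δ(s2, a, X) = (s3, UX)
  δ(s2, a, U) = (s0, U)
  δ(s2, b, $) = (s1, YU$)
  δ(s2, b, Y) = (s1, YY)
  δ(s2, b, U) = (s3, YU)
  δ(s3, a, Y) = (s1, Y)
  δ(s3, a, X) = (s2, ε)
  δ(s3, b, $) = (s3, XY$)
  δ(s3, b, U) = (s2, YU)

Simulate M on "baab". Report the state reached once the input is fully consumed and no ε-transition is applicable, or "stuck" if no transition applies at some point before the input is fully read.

s1

(s0, baab, $) ⊢ (s0, aab, U$) ⊢ (s2, ab, YU$) ⊢ (s0, b, U$) ⊢ (s1, ε, YU$)
All input consumed; M is in state s1.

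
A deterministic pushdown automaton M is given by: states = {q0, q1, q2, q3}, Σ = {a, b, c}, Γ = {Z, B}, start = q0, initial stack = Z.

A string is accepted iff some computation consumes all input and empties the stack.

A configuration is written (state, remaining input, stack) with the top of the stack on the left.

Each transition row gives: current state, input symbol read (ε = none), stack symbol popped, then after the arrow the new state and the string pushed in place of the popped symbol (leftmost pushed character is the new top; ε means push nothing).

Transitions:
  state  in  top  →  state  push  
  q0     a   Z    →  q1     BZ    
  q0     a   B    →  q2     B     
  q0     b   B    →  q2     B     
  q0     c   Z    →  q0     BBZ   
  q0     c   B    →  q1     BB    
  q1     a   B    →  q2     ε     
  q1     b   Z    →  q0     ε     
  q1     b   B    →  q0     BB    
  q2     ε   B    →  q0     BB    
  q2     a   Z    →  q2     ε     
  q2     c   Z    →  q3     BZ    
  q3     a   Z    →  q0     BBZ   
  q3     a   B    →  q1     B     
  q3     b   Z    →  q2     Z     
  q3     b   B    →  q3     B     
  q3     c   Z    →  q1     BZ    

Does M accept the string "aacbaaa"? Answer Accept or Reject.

(q0, aacbaaa, Z) ⊢ (q1, acbaaa, BZ) ⊢ (q2, cbaaa, Z) ⊢ (q3, baaa, BZ) ⊢ (q3, aaa, BZ) ⊢ (q1, aa, BZ) ⊢ (q2, a, Z) ⊢ (q2, ε, ε)
All input consumed and the stack is empty.

Accept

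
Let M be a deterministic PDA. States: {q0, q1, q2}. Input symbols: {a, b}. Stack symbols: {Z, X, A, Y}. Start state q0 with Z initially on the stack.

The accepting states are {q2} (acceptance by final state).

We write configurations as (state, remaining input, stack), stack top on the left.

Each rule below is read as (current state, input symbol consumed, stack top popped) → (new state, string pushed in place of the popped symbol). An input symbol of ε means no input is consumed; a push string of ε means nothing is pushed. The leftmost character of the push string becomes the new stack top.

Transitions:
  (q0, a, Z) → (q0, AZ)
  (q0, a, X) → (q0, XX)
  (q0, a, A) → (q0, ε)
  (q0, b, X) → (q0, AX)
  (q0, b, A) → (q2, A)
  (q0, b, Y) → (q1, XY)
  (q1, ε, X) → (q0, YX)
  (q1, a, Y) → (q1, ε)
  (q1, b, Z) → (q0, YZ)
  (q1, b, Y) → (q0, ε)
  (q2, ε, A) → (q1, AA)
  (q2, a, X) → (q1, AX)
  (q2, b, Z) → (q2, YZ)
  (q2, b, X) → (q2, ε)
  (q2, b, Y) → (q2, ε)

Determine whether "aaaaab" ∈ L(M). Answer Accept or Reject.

Accept

(q0, aaaaab, Z) ⊢ (q0, aaaab, AZ) ⊢ (q0, aaab, Z) ⊢ (q0, aab, AZ) ⊢ (q0, ab, Z) ⊢ (q0, b, AZ) ⊢ (q2, ε, AZ)
All input consumed; state q2 ∈ F.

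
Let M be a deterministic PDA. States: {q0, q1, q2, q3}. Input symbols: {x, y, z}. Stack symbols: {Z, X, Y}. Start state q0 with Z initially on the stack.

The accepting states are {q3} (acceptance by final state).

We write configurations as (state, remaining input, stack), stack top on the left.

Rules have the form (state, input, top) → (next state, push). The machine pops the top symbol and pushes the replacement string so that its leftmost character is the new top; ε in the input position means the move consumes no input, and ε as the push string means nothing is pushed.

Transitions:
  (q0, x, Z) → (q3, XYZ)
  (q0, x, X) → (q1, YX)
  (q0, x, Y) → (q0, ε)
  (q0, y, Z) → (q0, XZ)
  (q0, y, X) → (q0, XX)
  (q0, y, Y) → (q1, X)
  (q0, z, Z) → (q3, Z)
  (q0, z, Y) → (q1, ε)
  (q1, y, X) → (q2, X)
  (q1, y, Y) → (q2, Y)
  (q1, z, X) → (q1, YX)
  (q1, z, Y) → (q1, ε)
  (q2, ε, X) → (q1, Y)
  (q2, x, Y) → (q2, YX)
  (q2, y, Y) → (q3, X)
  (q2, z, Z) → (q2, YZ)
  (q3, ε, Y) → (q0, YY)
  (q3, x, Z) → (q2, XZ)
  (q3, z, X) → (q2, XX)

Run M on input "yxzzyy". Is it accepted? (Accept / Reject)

Accept

(q0, yxzzyy, Z) ⊢ (q0, xzzyy, XZ) ⊢ (q1, zzyy, YXZ) ⊢ (q1, zyy, XZ) ⊢ (q1, yy, YXZ) ⊢ (q2, y, YXZ) ⊢ (q3, ε, XXZ)
All input consumed; state q3 ∈ F.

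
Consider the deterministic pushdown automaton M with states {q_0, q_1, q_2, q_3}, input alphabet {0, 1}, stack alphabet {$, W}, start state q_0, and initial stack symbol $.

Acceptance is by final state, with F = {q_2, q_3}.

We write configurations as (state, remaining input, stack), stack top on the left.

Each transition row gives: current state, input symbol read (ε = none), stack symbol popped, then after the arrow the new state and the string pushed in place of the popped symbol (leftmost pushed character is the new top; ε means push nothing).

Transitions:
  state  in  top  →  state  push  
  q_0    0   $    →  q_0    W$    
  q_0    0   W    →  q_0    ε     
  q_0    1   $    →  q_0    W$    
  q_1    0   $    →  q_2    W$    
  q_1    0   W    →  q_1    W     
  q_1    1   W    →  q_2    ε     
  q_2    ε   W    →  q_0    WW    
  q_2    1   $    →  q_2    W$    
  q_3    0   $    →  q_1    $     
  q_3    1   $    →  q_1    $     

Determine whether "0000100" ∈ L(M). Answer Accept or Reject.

Reject

(q_0, 0000100, $) ⊢ (q_0, 000100, W$) ⊢ (q_0, 00100, $) ⊢ (q_0, 0100, W$) ⊢ (q_0, 100, $) ⊢ (q_0, 00, W$) ⊢ (q_0, 0, $) ⊢ (q_0, ε, W$)
All input consumed; state q_0 ∉ F and no further ε-move applies.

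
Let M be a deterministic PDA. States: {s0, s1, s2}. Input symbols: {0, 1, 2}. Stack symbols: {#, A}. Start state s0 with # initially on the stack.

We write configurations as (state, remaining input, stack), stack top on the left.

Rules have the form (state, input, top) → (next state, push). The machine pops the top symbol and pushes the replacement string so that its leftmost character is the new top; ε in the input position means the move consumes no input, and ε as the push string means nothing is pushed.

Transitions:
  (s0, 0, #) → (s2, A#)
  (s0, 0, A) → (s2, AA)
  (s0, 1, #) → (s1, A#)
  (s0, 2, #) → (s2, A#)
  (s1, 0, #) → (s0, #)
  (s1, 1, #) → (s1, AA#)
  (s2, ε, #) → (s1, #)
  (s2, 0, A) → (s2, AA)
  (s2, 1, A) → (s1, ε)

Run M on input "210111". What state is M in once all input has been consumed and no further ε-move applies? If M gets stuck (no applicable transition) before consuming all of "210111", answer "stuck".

(s0, 210111, #)
  read 2, top #: go to s2, push A# → (s2, 10111, A#)
  read 1, top A: go to s1, push ε → (s1, 0111, #)
  read 0, top #: go to s0, push # → (s0, 111, #)
  read 1, top #: go to s1, push A# → (s1, 11, A#)
No transition for (s1, 1, top A); M blocks with input 11 remaining.

stuck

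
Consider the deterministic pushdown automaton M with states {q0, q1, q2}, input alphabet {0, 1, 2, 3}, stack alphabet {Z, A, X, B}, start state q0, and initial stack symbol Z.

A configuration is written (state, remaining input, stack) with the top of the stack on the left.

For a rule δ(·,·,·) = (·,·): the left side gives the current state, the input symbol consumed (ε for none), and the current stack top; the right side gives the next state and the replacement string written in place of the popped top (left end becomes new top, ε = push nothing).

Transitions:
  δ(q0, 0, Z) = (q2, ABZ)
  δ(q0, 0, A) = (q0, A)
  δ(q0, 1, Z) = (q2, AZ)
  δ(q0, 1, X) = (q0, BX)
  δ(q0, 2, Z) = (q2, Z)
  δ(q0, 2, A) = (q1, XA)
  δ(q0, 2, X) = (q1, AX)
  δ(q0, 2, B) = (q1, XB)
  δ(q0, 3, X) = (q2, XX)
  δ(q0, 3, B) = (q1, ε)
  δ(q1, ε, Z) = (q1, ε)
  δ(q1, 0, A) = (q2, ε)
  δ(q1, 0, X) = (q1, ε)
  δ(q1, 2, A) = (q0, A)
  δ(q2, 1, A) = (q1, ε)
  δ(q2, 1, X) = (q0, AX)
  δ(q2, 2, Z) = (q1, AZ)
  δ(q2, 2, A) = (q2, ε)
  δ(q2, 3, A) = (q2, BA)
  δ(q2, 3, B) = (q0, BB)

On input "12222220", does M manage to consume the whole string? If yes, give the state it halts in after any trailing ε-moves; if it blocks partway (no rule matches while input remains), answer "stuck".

(q0, 12222220, Z)
  read 1, top Z: go to q2, push AZ → (q2, 2222220, AZ)
  read 2, top A: go to q2, push ε → (q2, 222220, Z)
  read 2, top Z: go to q1, push AZ → (q1, 22220, AZ)
  read 2, top A: go to q0, push A → (q0, 2220, AZ)
  read 2, top A: go to q1, push XA → (q1, 220, XAZ)
No transition for (q1, 2, top X); M blocks with input 220 remaining.

stuck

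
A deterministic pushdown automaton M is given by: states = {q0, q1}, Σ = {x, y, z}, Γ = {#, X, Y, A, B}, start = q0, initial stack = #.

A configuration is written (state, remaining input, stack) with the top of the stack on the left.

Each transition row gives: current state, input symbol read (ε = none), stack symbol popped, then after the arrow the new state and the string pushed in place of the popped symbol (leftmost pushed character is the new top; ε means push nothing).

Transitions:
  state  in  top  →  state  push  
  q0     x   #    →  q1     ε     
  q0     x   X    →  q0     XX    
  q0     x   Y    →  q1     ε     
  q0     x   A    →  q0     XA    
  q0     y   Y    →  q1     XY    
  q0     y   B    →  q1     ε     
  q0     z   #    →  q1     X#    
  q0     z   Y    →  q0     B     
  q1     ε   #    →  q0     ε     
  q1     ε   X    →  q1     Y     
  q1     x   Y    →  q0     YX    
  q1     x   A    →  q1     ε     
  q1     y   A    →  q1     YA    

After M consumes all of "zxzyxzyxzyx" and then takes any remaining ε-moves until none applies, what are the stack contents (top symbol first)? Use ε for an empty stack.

YX#

(q0, zxzyxzyxzyx, #) ⊢ (q1, xzyxzyxzyx, X#) ⊢ (q1, xzyxzyxzyx, Y#) ⊢ (q0, zyxzyxzyx, YX#) ⊢ (q0, yxzyxzyx, BX#) ⊢ (q1, xzyxzyx, X#) ⊢ (q1, xzyxzyx, Y#) ⊢ (q0, zyxzyx, YX#) ⊢ (q0, yxzyx, BX#) ⊢ (q1, xzyx, X#) ⊢ (q1, xzyx, Y#) ⊢ (q0, zyx, YX#) ⊢ (q0, yx, BX#) ⊢ (q1, x, X#) ⊢ (q1, x, Y#) ⊢ (q0, ε, YX#)
All input consumed in state q0 with stack YX#.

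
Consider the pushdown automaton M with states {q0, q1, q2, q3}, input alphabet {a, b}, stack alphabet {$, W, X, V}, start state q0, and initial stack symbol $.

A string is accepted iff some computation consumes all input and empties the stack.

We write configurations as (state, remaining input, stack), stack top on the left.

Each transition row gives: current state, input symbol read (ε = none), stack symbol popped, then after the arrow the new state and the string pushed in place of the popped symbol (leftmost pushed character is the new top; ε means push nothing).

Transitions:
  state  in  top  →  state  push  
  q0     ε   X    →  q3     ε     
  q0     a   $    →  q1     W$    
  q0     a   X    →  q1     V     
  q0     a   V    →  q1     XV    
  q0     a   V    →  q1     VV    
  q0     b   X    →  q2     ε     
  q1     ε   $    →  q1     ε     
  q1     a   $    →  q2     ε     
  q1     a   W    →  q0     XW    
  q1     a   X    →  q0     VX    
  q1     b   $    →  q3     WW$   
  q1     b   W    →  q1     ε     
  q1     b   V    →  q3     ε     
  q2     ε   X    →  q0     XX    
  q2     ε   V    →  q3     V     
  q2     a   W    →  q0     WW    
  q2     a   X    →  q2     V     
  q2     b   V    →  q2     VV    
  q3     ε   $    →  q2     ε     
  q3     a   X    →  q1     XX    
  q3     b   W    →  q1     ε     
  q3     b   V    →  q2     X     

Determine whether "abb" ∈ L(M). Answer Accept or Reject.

No computation consumes all input and empties the stack.

Reject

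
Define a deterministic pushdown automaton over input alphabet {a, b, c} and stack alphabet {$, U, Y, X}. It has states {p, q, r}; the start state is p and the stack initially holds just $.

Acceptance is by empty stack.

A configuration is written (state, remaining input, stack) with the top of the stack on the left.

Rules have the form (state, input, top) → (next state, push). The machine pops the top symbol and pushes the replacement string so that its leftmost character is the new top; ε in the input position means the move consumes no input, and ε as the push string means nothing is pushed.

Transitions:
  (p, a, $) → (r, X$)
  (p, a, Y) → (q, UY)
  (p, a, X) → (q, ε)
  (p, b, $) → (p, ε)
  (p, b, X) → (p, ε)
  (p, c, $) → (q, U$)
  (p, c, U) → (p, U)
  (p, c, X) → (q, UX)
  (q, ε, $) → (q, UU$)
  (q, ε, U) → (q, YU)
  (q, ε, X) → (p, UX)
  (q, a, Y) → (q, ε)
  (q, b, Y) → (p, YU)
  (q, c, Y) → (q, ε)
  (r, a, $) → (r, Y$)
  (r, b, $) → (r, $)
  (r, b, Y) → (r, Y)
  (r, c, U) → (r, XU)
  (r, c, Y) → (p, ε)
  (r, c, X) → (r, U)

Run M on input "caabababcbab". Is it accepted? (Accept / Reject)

Reject

(p, caabababcbab, $) ⊢ (q, aabababcbab, U$) ⊢ (q, aabababcbab, YU$) ⊢ (q, abababcbab, U$) ⊢ (q, abababcbab, YU$) ⊢ (q, bababcbab, U$) ⊢ (q, bababcbab, YU$) ⊢ (p, ababcbab, YUU$) ⊢ (q, babcbab, UYUU$) ⊢ (q, babcbab, YUYUU$) ⊢ (p, abcbab, YUUYUU$) ⊢ (q, bcbab, UYUUYUU$) ⊢ (q, bcbab, YUYUUYUU$) ⊢ (p, cbab, YUUYUUYUU$)
No transition applies at (p, cbab, YUUYUUYUU$); input not fully consumed.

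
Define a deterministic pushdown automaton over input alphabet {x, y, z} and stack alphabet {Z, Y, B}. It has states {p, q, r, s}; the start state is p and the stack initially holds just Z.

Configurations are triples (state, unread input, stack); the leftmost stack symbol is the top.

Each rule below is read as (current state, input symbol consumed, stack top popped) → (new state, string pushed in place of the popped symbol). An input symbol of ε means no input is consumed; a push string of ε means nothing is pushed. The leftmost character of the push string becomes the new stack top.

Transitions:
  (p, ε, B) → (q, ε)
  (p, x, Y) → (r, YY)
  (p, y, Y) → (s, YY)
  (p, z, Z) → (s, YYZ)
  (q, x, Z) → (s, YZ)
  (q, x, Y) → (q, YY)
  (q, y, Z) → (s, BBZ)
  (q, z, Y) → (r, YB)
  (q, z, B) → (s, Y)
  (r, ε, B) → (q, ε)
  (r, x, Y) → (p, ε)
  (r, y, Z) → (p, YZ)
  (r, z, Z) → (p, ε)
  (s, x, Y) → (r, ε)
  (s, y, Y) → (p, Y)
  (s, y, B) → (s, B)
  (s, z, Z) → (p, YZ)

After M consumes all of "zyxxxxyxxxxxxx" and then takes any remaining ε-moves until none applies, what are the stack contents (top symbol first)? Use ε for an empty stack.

YYZ

(p, zyxxxxyxxxxxxx, Z)
  read z, top Z: go to s, push YYZ → (s, yxxxxyxxxxxxx, YYZ)
  read y, top Y: go to p, push Y → (p, xxxxyxxxxxxx, YYZ)
  read x, top Y: go to r, push YY → (r, xxxyxxxxxxx, YYYZ)
  read x, top Y: go to p, push ε → (p, xxyxxxxxxx, YYZ)
  read x, top Y: go to r, push YY → (r, xyxxxxxxx, YYYZ)
  read x, top Y: go to p, push ε → (p, yxxxxxxx, YYZ)
  read y, top Y: go to s, push YY → (s, xxxxxxx, YYYZ)
  read x, top Y: go to r, push ε → (r, xxxxxx, YYZ)
  read x, top Y: go to p, push ε → (p, xxxxx, YZ)
  read x, top Y: go to r, push YY → (r, xxxx, YYZ)
  read x, top Y: go to p, push ε → (p, xxx, YZ)
  read x, top Y: go to r, push YY → (r, xx, YYZ)
  read x, top Y: go to p, push ε → (p, x, YZ)
  read x, top Y: go to r, push YY → (r, ε, YYZ)
All input consumed in state r with stack YYZ.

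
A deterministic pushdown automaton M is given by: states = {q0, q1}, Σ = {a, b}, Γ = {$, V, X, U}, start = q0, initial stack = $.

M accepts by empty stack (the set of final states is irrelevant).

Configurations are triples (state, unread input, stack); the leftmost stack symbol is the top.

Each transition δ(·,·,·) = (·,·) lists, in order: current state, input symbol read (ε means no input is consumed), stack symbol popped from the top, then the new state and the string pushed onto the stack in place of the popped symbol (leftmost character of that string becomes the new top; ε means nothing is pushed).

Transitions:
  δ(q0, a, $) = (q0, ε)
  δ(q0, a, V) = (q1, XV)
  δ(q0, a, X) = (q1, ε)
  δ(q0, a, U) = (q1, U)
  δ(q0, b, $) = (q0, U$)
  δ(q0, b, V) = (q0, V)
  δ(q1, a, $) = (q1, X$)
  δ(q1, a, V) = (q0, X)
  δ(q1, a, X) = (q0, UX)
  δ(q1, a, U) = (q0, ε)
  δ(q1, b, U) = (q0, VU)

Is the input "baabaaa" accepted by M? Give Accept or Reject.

(q0, baabaaa, $)
  read b, top $: go to q0, push U$ → (q0, aabaaa, U$)
  read a, top U: go to q1, push U → (q1, abaaa, U$)
  read a, top U: go to q0, push ε → (q0, baaa, $)
  read b, top $: go to q0, push U$ → (q0, aaa, U$)
  read a, top U: go to q1, push U → (q1, aa, U$)
  read a, top U: go to q0, push ε → (q0, a, $)
  read a, top $: go to q0, push ε → (q0, ε, ε)
All input consumed and the stack is empty.

Accept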